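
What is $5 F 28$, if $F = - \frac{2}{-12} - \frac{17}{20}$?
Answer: $- \frac{287}{3} \approx -95.667$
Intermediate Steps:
$F = - \frac{41}{60}$ ($F = \left(-2\right) \left(- \frac{1}{12}\right) - \frac{17}{20} = \frac{1}{6} - \frac{17}{20} = - \frac{41}{60} \approx -0.68333$)
$5 F 28 = 5 \left(- \frac{41}{60}\right) 28 = \left(- \frac{41}{12}\right) 28 = - \frac{287}{3}$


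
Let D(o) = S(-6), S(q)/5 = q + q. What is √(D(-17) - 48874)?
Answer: I*√48934 ≈ 221.21*I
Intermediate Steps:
S(q) = 10*q (S(q) = 5*(q + q) = 5*(2*q) = 10*q)
D(o) = -60 (D(o) = 10*(-6) = -60)
√(D(-17) - 48874) = √(-60 - 48874) = √(-48934) = I*√48934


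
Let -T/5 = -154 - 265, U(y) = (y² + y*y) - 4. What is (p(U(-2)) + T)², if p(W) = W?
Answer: 4405801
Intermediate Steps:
U(y) = -4 + 2*y² (U(y) = (y² + y²) - 4 = 2*y² - 4 = -4 + 2*y²)
T = 2095 (T = -5*(-154 - 265) = -5*(-419) = 2095)
(p(U(-2)) + T)² = ((-4 + 2*(-2)²) + 2095)² = ((-4 + 2*4) + 2095)² = ((-4 + 8) + 2095)² = (4 + 2095)² = 2099² = 4405801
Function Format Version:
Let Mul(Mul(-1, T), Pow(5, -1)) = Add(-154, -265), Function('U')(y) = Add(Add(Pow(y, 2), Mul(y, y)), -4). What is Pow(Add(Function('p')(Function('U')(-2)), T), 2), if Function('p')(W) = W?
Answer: 4405801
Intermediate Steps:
Function('U')(y) = Add(-4, Mul(2, Pow(y, 2))) (Function('U')(y) = Add(Add(Pow(y, 2), Pow(y, 2)), -4) = Add(Mul(2, Pow(y, 2)), -4) = Add(-4, Mul(2, Pow(y, 2))))
T = 2095 (T = Mul(-5, Add(-154, -265)) = Mul(-5, -419) = 2095)
Pow(Add(Function('p')(Function('U')(-2)), T), 2) = Pow(Add(Add(-4, Mul(2, Pow(-2, 2))), 2095), 2) = Pow(Add(Add(-4, Mul(2, 4)), 2095), 2) = Pow(Add(Add(-4, 8), 2095), 2) = Pow(Add(4, 2095), 2) = Pow(2099, 2) = 4405801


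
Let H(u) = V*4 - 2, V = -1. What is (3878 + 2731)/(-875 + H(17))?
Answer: -6609/881 ≈ -7.5017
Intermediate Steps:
H(u) = -6 (H(u) = -1*4 - 2 = -4 - 2 = -6)
(3878 + 2731)/(-875 + H(17)) = (3878 + 2731)/(-875 - 6) = 6609/(-881) = 6609*(-1/881) = -6609/881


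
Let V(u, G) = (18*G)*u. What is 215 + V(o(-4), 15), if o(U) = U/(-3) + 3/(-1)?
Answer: -235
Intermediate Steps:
o(U) = -3 - U/3 (o(U) = U*(-⅓) + 3*(-1) = -U/3 - 3 = -3 - U/3)
V(u, G) = 18*G*u
215 + V(o(-4), 15) = 215 + 18*15*(-3 - ⅓*(-4)) = 215 + 18*15*(-3 + 4/3) = 215 + 18*15*(-5/3) = 215 - 450 = -235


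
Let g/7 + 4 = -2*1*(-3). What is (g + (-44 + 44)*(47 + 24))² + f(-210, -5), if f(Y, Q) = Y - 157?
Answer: -171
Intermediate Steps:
f(Y, Q) = -157 + Y
g = 14 (g = -28 + 7*(-2*1*(-3)) = -28 + 7*(-2*(-3)) = -28 + 7*6 = -28 + 42 = 14)
(g + (-44 + 44)*(47 + 24))² + f(-210, -5) = (14 + (-44 + 44)*(47 + 24))² + (-157 - 210) = (14 + 0*71)² - 367 = (14 + 0)² - 367 = 14² - 367 = 196 - 367 = -171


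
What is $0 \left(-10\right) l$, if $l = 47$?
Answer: $0$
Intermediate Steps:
$0 \left(-10\right) l = 0 \left(-10\right) 47 = 0 \cdot 47 = 0$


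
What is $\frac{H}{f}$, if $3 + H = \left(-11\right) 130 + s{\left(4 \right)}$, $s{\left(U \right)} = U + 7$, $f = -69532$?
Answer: $\frac{711}{34766} \approx 0.020451$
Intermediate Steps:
$s{\left(U \right)} = 7 + U$
$H = -1422$ ($H = -3 + \left(\left(-11\right) 130 + \left(7 + 4\right)\right) = -3 + \left(-1430 + 11\right) = -3 - 1419 = -1422$)
$\frac{H}{f} = - \frac{1422}{-69532} = \left(-1422\right) \left(- \frac{1}{69532}\right) = \frac{711}{34766}$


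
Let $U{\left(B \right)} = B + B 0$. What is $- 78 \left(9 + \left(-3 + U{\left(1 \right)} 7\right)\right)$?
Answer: $-1014$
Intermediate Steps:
$U{\left(B \right)} = B$ ($U{\left(B \right)} = B + 0 = B$)
$- 78 \left(9 + \left(-3 + U{\left(1 \right)} 7\right)\right) = - 78 \left(9 + \left(-3 + 1 \cdot 7\right)\right) = - 78 \left(9 + \left(-3 + 7\right)\right) = - 78 \left(9 + 4\right) = \left(-78\right) 13 = -1014$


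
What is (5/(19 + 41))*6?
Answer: 1/2 ≈ 0.50000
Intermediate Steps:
(5/(19 + 41))*6 = (5/60)*6 = (5*(1/60))*6 = (1/12)*6 = 1/2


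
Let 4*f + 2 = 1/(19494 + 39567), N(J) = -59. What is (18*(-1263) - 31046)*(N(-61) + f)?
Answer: 188989871065/59061 ≈ 3.1999e+6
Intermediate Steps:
f = -118121/236244 (f = -½ + 1/(4*(19494 + 39567)) = -½ + (¼)/59061 = -½ + (¼)*(1/59061) = -½ + 1/236244 = -118121/236244 ≈ -0.50000)
(18*(-1263) - 31046)*(N(-61) + f) = (18*(-1263) - 31046)*(-59 - 118121/236244) = (-22734 - 31046)*(-14056517/236244) = -53780*(-14056517/236244) = 188989871065/59061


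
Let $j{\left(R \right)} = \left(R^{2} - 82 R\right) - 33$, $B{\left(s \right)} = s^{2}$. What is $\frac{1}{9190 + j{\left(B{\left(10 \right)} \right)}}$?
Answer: $\frac{1}{10957} \approx 9.1266 \cdot 10^{-5}$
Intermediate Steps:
$j{\left(R \right)} = -33 + R^{2} - 82 R$
$\frac{1}{9190 + j{\left(B{\left(10 \right)} \right)}} = \frac{1}{9190 - \left(33 - 10000 + 8200\right)} = \frac{1}{9190 - \left(8233 - 10000\right)} = \frac{1}{9190 - -1767} = \frac{1}{9190 + 1767} = \frac{1}{10957}$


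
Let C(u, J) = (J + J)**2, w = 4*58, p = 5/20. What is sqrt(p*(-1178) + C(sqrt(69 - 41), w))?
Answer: sqrt(860006)/2 ≈ 463.68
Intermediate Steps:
p = 1/4 (p = 5*(1/20) = 1/4 ≈ 0.25000)
w = 232
C(u, J) = 4*J**2 (C(u, J) = (2*J)**2 = 4*J**2)
sqrt(p*(-1178) + C(sqrt(69 - 41), w)) = sqrt((1/4)*(-1178) + 4*232**2) = sqrt(-589/2 + 4*53824) = sqrt(-589/2 + 215296) = sqrt(430003/2) = sqrt(860006)/2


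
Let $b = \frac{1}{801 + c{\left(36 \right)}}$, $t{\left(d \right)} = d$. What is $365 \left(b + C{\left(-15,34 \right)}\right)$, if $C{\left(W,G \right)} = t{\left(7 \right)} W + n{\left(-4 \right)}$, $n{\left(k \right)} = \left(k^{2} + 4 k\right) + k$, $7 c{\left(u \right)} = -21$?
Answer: $- \frac{31748065}{798} \approx -39785.0$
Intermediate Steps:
$c{\left(u \right)} = -3$ ($c{\left(u \right)} = \frac{1}{7} \left(-21\right) = -3$)
$b = \frac{1}{798}$ ($b = \frac{1}{801 - 3} = \frac{1}{798} \approx 0.0012531$)
$n{\left(k \right)} = k^{2} + 5 k$
$C{\left(W,G \right)} = -4 + 7 W$ ($C{\left(W,G \right)} = 7 W - 4 \left(5 - 4\right) = 7 W - 4 = -4 + 7 W$)
$365 \left(b + C{\left(-15,34 \right)}\right) = 365 \left(\frac{1}{798} + \left(-4 + 7 \left(-15\right)\right)\right) = 365 \left(\frac{1}{798} - 109\right) = 365 \left(- \frac{86981}{798}\right) = - \frac{31748065}{798}$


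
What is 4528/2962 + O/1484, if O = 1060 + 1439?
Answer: 1008685/313972 ≈ 3.2127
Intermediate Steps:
O = 2499
4528/2962 + O/1484 = 4528/2962 + 2499/1484 = 4528*(1/2962) + 2499*(1/1484) = 2264/1481 + 357/212 = 1008685/313972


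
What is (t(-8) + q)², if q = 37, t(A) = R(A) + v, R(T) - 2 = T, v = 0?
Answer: 961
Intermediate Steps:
R(T) = 2 + T
t(A) = 2 + A (t(A) = (2 + A) + 0 = 2 + A)
(t(-8) + q)² = ((2 - 8) + 37)² = (-6 + 37)² = 31² = 961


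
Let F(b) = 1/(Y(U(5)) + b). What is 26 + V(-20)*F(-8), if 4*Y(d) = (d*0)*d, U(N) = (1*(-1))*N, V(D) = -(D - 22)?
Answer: 83/4 ≈ 20.750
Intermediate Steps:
V(D) = 22 - D (V(D) = -(-22 + D) = 22 - D)
U(N) = -N
Y(d) = 0 (Y(d) = ((d*0)*d)/4 = (0*d)/4 = (1/4)*0 = 0)
F(b) = 1/b (F(b) = 1/(0 + b) = 1/b)
26 + V(-20)*F(-8) = 26 + (22 - 1*(-20))/(-8) = 26 + (22 + 20)*(-1/8) = 26 + 42*(-1/8) = 26 - 21/4 = 83/4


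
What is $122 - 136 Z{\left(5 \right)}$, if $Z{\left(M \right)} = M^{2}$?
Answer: $-3278$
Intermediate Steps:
$122 - 136 Z{\left(5 \right)} = 122 - 136 \cdot 5^{2} = 122 - 3400 = -3278$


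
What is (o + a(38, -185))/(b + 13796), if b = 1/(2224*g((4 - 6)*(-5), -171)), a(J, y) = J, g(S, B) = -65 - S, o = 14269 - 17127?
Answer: -470376000/2301172799 ≈ -0.20441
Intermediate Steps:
o = -2858
b = -1/166800 (b = 1/(2224*(-65 - (4 - 6)*(-5))) = 1/(2224*(-65 - (-2)*(-5))) = 1/(2224*(-65 - 1*10)) = 1/(2224*(-65 - 10)) = (1/2224)/(-75) = (1/2224)*(-1/75) = -1/166800 ≈ -5.9952e-6)
(o + a(38, -185))/(b + 13796) = (-2858 + 38)/(-1/166800 + 13796) = -2820/2301172799/166800 = -2820*166800/2301172799 = -470376000/2301172799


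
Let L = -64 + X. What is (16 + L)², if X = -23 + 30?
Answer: 1681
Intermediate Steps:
X = 7
L = -57 (L = -64 + 7 = -57)
(16 + L)² = (16 - 57)² = (-41)² = 1681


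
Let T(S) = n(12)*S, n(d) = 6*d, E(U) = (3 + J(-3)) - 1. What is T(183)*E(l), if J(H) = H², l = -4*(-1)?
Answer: 144936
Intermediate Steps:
l = 4
E(U) = 11 (E(U) = (3 + (-3)²) - 1 = (3 + 9) - 1 = 12 - 1 = 11)
T(S) = 72*S (T(S) = (6*12)*S = 72*S)
T(183)*E(l) = (72*183)*11 = 13176*11 = 144936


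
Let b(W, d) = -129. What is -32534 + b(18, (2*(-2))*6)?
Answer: -32663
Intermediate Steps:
-32534 + b(18, (2*(-2))*6) = -32534 - 129 = -32663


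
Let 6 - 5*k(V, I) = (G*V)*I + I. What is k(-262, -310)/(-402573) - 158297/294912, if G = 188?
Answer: 1394797937741/197872680960 ≈ 7.0490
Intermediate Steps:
k(V, I) = 6/5 - I/5 - 188*I*V/5 (k(V, I) = 6/5 - ((188*V)*I + I)/5 = 6/5 - (188*I*V + I)/5 = 6/5 - (I + 188*I*V)/5 = 6/5 + (-I/5 - 188*I*V/5) = 6/5 - I/5 - 188*I*V/5)
k(-262, -310)/(-402573) - 158297/294912 = (6/5 - ⅕*(-310) - 188/5*(-310)*(-262))/(-402573) - 158297/294912 = (6/5 + 62 - 3053872)*(-1/402573) - 158297*1/294912 = -15269044/5*(-1/402573) - 158297/294912 = 15269044/2012865 - 158297/294912 = 1394797937741/197872680960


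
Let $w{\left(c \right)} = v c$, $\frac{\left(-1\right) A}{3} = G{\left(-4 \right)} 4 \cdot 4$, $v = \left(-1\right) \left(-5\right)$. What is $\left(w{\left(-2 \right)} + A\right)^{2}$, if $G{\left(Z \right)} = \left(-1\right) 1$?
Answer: $1444$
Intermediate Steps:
$G{\left(Z \right)} = -1$
$v = 5$
$A = 48$ ($A = - 3 \left(-1\right) 4 \cdot 4 = - 3 \left(\left(-4\right) 4\right) = \left(-3\right) \left(-16\right) = 48$)
$w{\left(c \right)} = 5 c$
$\left(w{\left(-2 \right)} + A\right)^{2} = \left(5 \left(-2\right) + 48\right)^{2} = \left(-10 + 48\right)^{2} = 38^{2} = 1444$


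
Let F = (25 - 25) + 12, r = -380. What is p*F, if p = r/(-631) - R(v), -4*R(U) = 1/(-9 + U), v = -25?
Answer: 153147/21454 ≈ 7.1384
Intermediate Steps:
R(U) = -1/(4*(-9 + U))
F = 12 (F = 0 + 12 = 12)
p = 51049/85816 (p = -380/(-631) - (-1)/(-36 + 4*(-25)) = -380*(-1/631) - (-1)/(-36 - 100) = 380/631 - (-1)/(-136) = 380/631 - (-1)*(-1)/136 = 380/631 - 1*1/136 = 380/631 - 1/136 = 51049/85816 ≈ 0.59487)
p*F = (51049/85816)*12 = 153147/21454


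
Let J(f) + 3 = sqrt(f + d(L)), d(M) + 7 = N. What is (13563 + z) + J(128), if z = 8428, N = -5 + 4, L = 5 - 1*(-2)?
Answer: 21988 + 2*sqrt(30) ≈ 21999.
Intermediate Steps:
L = 7 (L = 5 + 2 = 7)
N = -1
d(M) = -8 (d(M) = -7 - 1 = -8)
J(f) = -3 + sqrt(-8 + f) (J(f) = -3 + sqrt(f - 8) = -3 + sqrt(-8 + f))
(13563 + z) + J(128) = (13563 + 8428) + (-3 + sqrt(-8 + 128)) = 21991 + (-3 + sqrt(120)) = 21991 + (-3 + 2*sqrt(30)) = 21988 + 2*sqrt(30)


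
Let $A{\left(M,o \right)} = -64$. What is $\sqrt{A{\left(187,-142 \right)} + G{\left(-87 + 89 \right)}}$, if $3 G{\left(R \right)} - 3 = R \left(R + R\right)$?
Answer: $\frac{i \sqrt{543}}{3} \approx 7.7675 i$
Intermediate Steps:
$G{\left(R \right)} = 1 + \frac{2 R^{2}}{3}$ ($G{\left(R \right)} = 1 + \frac{R \left(R + R\right)}{3} = 1 + \frac{R 2 R}{3} = 1 + \frac{2 R^{2}}{3}$)
$\sqrt{A{\left(187,-142 \right)} + G{\left(-87 + 89 \right)}} = \sqrt{-64 + \left(1 + \frac{2 \left(-87 + 89\right)^{2}}{3}\right)} = \sqrt{-64 + \left(1 + \frac{2 \cdot 2^{2}}{3}\right)} = \sqrt{-64 + \left(1 + \frac{2}{3} \cdot 4\right)} = \sqrt{-64 + \left(1 + \frac{8}{3}\right)} = \sqrt{-64 + \frac{11}{3}} = \sqrt{- \frac{181}{3}} = \frac{i \sqrt{543}}{3}$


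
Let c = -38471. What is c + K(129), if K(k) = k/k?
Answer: -38470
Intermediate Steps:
K(k) = 1
c + K(129) = -38471 + 1 = -38470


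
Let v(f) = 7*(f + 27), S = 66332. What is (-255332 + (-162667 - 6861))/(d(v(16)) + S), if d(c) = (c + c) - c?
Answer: -141620/22211 ≈ -6.3761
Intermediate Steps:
v(f) = 189 + 7*f (v(f) = 7*(27 + f) = 189 + 7*f)
d(c) = c (d(c) = 2*c - c = c)
(-255332 + (-162667 - 6861))/(d(v(16)) + S) = (-255332 + (-162667 - 6861))/((189 + 7*16) + 66332) = (-255332 - 169528)/((189 + 112) + 66332) = -424860/(301 + 66332) = -424860/66633 = -424860*1/66633 = -141620/22211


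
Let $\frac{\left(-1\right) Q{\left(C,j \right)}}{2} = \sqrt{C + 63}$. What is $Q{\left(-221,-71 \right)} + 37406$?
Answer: $37406 - 2 i \sqrt{158} \approx 37406.0 - 25.14 i$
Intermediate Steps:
$Q{\left(C,j \right)} = - 2 \sqrt{63 + C}$ ($Q{\left(C,j \right)} = - 2 \sqrt{C + 63} = - 2 \sqrt{63 + C}$)
$Q{\left(-221,-71 \right)} + 37406 = - 2 \sqrt{63 - 221} + 37406 = - 2 \sqrt{-158} + 37406 = - 2 i \sqrt{158} + 37406 = 37406 - 2 i \sqrt{158}$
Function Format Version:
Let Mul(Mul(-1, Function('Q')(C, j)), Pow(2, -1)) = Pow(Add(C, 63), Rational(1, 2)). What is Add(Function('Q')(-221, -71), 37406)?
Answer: Add(37406, Mul(-2, I, Pow(158, Rational(1, 2)))) ≈ Add(37406., Mul(-25.140, I))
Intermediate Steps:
Function('Q')(C, j) = Mul(-2, Pow(Add(63, C), Rational(1, 2))) (Function('Q')(C, j) = Mul(-2, Pow(Add(C, 63), Rational(1, 2))) = Mul(-2, Pow(Add(63, C), Rational(1, 2))))
Add(Function('Q')(-221, -71), 37406) = Add(Mul(-2, Pow(Add(63, -221), Rational(1, 2))), 37406) = Add(Mul(-2, Pow(-158, Rational(1, 2))), 37406) = Add(Mul(-2, Mul(I, Pow(158, Rational(1, 2)))), 37406) = Add(Mul(-2, I, Pow(158, Rational(1, 2))), 37406) = Add(37406, Mul(-2, I, Pow(158, Rational(1, 2))))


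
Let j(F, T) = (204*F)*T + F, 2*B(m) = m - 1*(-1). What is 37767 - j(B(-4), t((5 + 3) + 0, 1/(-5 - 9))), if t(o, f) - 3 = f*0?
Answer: 77373/2 ≈ 38687.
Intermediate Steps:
t(o, f) = 3 (t(o, f) = 3 + f*0 = 3 + 0 = 3)
B(m) = ½ + m/2 (B(m) = (m - 1*(-1))/2 = (m + 1)/2 = (1 + m)/2 = ½ + m/2)
j(F, T) = F + 204*F*T (j(F, T) = 204*F*T + F = F + 204*F*T)
37767 - j(B(-4), t((5 + 3) + 0, 1/(-5 - 9))) = 37767 - (½ + (½)*(-4))*(1 + 204*3) = 37767 - (½ - 2)*(1 + 612) = 37767 - (-3)*613/2 = 37767 - 1*(-1839/2) = 37767 + 1839/2 = 77373/2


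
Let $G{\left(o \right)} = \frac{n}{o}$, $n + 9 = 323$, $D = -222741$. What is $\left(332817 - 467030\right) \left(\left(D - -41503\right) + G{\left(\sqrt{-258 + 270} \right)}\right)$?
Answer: $24324495694 - \frac{21071441 \sqrt{3}}{3} \approx 2.4312 \cdot 10^{10}$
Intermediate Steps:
$n = 314$ ($n = -9 + 323 = 314$)
$G{\left(o \right)} = \frac{314}{o}$
$\left(332817 - 467030\right) \left(\left(D - -41503\right) + G{\left(\sqrt{-258 + 270} \right)}\right) = \left(332817 - 467030\right) \left(\left(-222741 - -41503\right) + \frac{314}{\sqrt{-258 + 270}}\right) = - 134213 \left(\left(-222741 + 41503\right) + \frac{314}{\sqrt{12}}\right) = - 134213 \left(-181238 + \frac{314}{2 \sqrt{3}}\right) = - 134213 \left(-181238 + 314 \frac{\sqrt{3}}{6}\right) = - 134213 \left(-181238 + \frac{157 \sqrt{3}}{3}\right) = 24324495694 - \frac{21071441 \sqrt{3}}{3}$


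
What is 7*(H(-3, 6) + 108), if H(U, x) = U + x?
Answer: 777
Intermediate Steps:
7*(H(-3, 6) + 108) = 7*((-3 + 6) + 108) = 7*(3 + 108) = 7*111 = 777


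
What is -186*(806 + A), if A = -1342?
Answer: 99696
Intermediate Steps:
-186*(806 + A) = -186*(806 - 1342) = -186*(-536) = 99696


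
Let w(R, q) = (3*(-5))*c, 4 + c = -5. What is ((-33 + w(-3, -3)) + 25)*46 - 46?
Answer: 5796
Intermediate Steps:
c = -9 (c = -4 - 5 = -9)
w(R, q) = 135 (w(R, q) = (3*(-5))*(-9) = -15*(-9) = 135)
((-33 + w(-3, -3)) + 25)*46 - 46 = ((-33 + 135) + 25)*46 - 46 = (102 + 25)*46 - 46 = 127*46 - 46 = 5842 - 46 = 5796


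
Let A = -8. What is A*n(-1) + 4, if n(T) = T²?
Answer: -4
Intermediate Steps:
A*n(-1) + 4 = -8*(-1)² + 4 = -8*1 + 4 = -8 + 4 = -4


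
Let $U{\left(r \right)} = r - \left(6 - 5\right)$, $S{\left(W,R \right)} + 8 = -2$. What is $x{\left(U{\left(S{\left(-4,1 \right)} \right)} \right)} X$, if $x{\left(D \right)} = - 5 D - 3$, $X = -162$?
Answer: $-8424$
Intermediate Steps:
$S{\left(W,R \right)} = -10$ ($S{\left(W,R \right)} = -8 - 2 = -10$)
$U{\left(r \right)} = -1 + r$ ($U{\left(r \right)} = r - \left(6 - 5\right) = r - 1 = -1 + r$)
$x{\left(D \right)} = -3 - 5 D$
$x{\left(U{\left(S{\left(-4,1 \right)} \right)} \right)} X = \left(-3 - 5 \left(-1 - 10\right)\right) \left(-162\right) = \left(-3 - -55\right) \left(-162\right) = \left(-3 + 55\right) \left(-162\right) = 52 \left(-162\right) = -8424$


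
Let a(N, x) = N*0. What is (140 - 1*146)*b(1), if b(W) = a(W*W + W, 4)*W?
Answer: 0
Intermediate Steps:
a(N, x) = 0
b(W) = 0 (b(W) = 0*W = 0)
(140 - 1*146)*b(1) = (140 - 1*146)*0 = (140 - 146)*0 = -6*0 = 0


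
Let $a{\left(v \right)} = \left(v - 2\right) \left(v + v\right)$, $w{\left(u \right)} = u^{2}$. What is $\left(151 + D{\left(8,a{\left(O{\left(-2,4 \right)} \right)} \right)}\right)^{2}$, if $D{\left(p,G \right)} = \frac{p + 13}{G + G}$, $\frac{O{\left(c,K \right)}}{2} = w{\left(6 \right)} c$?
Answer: $\frac{17916925999921}{785793024} \approx 22801.0$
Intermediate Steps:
$O{\left(c,K \right)} = 72 c$ ($O{\left(c,K \right)} = 2 \cdot 6^{2} c = 2 \cdot 36 c = 72 c$)
$a{\left(v \right)} = 2 v \left(-2 + v\right)$ ($a{\left(v \right)} = \left(-2 + v\right) 2 v = 2 v \left(-2 + v\right)$)
$D{\left(p,G \right)} = \frac{13 + p}{2 G}$
$\left(151 + D{\left(8,a{\left(O{\left(-2,4 \right)} \right)} \right)}\right)^{2} = \left(151 + \frac{13 + 8}{2 \cdot 2 \cdot 72 \left(-2\right) \left(-2 + 72 \left(-2\right)\right)}\right)^{2} = \left(151 + \frac{1}{2} \frac{1}{2 \left(-144\right) \left(-2 - 144\right)} 21\right)^{2} = \left(151 + \frac{1}{2} \frac{1}{2 \left(-144\right) \left(-146\right)} 21\right)^{2} = \left(151 + \frac{1}{2} \cdot \frac{1}{42048} \cdot 21\right)^{2} = \left(151 + \frac{7}{28032}\right)^{2} = \left(\frac{4232839}{28032}\right)^{2} = \frac{17916925999921}{785793024}$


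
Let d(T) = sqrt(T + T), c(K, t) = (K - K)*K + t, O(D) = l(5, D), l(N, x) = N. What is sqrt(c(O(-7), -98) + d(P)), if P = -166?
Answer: sqrt(-98 + 2*I*sqrt(83)) ≈ 0.91638 + 9.9418*I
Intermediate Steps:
O(D) = 5
c(K, t) = t (c(K, t) = 0*K + t = 0 + t = t)
d(T) = sqrt(2)*sqrt(T) (d(T) = sqrt(2*T) = sqrt(2)*sqrt(T))
sqrt(c(O(-7), -98) + d(P)) = sqrt(-98 + sqrt(2)*sqrt(-166)) = sqrt(-98 + sqrt(2)*(I*sqrt(166))) = sqrt(-98 + 2*I*sqrt(83))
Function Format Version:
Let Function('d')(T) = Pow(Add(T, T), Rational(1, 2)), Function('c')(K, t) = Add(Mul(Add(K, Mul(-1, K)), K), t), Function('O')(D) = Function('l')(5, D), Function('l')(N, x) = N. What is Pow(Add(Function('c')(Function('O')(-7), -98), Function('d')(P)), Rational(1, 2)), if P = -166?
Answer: Pow(Add(-98, Mul(2, I, Pow(83, Rational(1, 2)))), Rational(1, 2)) ≈ Add(0.91638, Mul(9.9418, I))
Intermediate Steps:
Function('O')(D) = 5
Function('c')(K, t) = t (Function('c')(K, t) = Add(Mul(0, K), t) = Add(0, t) = t)
Function('d')(T) = Mul(Pow(2, Rational(1, 2)), Pow(T, Rational(1, 2))) (Function('d')(T) = Pow(Mul(2, T), Rational(1, 2)) = Mul(Pow(2, Rational(1, 2)), Pow(T, Rational(1, 2))))
Pow(Add(Function('c')(Function('O')(-7), -98), Function('d')(P)), Rational(1, 2)) = Pow(Add(-98, Mul(Pow(2, Rational(1, 2)), Pow(-166, Rational(1, 2)))), Rational(1, 2)) = Pow(Add(-98, Mul(Pow(2, Rational(1, 2)), Mul(I, Pow(166, Rational(1, 2))))), Rational(1, 2)) = Pow(Add(-98, Mul(2, I, Pow(83, Rational(1, 2)))), Rational(1, 2))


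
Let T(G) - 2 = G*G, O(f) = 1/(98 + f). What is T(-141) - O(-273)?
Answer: 3479526/175 ≈ 19883.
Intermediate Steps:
T(G) = 2 + G**2 (T(G) = 2 + G*G = 2 + G**2)
T(-141) - O(-273) = (2 + (-141)**2) - 1/(98 - 273) = (2 + 19881) - 1/(-175) = 19883 - 1*(-1/175) = 19883 + 1/175 = 3479526/175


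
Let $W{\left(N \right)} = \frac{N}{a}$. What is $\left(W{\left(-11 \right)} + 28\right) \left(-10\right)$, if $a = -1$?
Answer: $-390$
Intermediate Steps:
$W{\left(N \right)} = - N$ ($W{\left(N \right)} = \frac{N}{-1} = N \left(-1\right) = - N$)
$\left(W{\left(-11 \right)} + 28\right) \left(-10\right) = \left(\left(-1\right) \left(-11\right) + 28\right) \left(-10\right) = \left(11 + 28\right) \left(-10\right) = 39 \left(-10\right) = -390$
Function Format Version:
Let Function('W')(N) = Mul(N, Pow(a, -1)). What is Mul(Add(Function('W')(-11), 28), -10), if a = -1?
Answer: -390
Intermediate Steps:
Function('W')(N) = Mul(-1, N) (Function('W')(N) = Mul(N, Pow(-1, -1)) = Mul(N, -1) = Mul(-1, N))
Mul(Add(Function('W')(-11), 28), -10) = Mul(Add(Mul(-1, -11), 28), -10) = Mul(Add(11, 28), -10) = Mul(39, -10) = -390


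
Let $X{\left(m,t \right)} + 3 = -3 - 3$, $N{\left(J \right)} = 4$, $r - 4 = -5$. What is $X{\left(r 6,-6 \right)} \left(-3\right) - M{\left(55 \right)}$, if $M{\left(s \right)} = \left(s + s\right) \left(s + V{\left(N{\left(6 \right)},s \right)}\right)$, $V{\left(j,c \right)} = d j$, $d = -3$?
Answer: $-4703$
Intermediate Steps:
$r = -1$ ($r = 4 - 5 = -1$)
$X{\left(m,t \right)} = -9$ ($X{\left(m,t \right)} = -3 - 6 = -9$)
$V{\left(j,c \right)} = - 3 j$
$M{\left(s \right)} = 2 s \left(-12 + s\right)$ ($M{\left(s \right)} = \left(s + s\right) \left(s - 12\right) = 2 s \left(s - 12\right) = 2 s \left(-12 + s\right)$)
$X{\left(r 6,-6 \right)} \left(-3\right) - M{\left(55 \right)} = \left(-9\right) \left(-3\right) - 2 \cdot 55 \left(-12 + 55\right) = 27 - 2 \cdot 55 \cdot 43 = 27 - 4730 = -4703$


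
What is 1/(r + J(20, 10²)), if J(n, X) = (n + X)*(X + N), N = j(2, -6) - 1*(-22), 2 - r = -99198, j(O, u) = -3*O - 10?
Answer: 1/111920 ≈ 8.9349e-6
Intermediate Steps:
j(O, u) = -10 - 3*O
r = 99200 (r = 2 - 1*(-99198) = 2 + 99198 = 99200)
N = 6 (N = (-10 - 3*2) - 1*(-22) = (-10 - 6) + 22 = -16 + 22 = 6)
J(n, X) = (6 + X)*(X + n) (J(n, X) = (n + X)*(X + 6) = (X + n)*(6 + X) = (6 + X)*(X + n))
1/(r + J(20, 10²)) = 1/(99200 + ((10²)² + 6*10² + 6*20 + 10²*20)) = 1/(99200 + (100² + 6*100 + 120 + 100*20)) = 1/(99200 + (10000 + 600 + 120 + 2000)) = 1/(99200 + 12720) = 1/111920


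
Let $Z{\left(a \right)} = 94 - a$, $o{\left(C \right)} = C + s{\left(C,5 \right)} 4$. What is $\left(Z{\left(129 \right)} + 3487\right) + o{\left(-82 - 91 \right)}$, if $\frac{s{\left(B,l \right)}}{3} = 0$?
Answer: $3279$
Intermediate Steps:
$s{\left(B,l \right)} = 0$ ($s{\left(B,l \right)} = 3 \cdot 0 = 0$)
$o{\left(C \right)} = C$ ($o{\left(C \right)} = C + 0 \cdot 4 = C + 0 = C$)
$\left(Z{\left(129 \right)} + 3487\right) + o{\left(-82 - 91 \right)} = \left(\left(94 - 129\right) + 3487\right) - 173 = \left(-35 + 3487\right) - 173 = 3452 - 173 = 3279$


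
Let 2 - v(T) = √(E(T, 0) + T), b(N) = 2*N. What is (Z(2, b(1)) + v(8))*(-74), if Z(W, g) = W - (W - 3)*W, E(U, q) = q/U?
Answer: -444 + 148*√2 ≈ -234.70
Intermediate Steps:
v(T) = 2 - √T (v(T) = 2 - √(0/T + T) = 2 - √(0 + T) = 2 - √T)
Z(W, g) = W - W*(-3 + W) (Z(W, g) = W - (-3 + W)*W = W - W*(-3 + W))
(Z(2, b(1)) + v(8))*(-74) = (2*(4 - 1*2) + (2 - √8))*(-74) = (2*(4 - 2) + (2 - 2*√2))*(-74) = (2*2 + (2 - 2*√2))*(-74) = (4 + (2 - 2*√2))*(-74) = (6 - 2*√2)*(-74) = -444 + 148*√2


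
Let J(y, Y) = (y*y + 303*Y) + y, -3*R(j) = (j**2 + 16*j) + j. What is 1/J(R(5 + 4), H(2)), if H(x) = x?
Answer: 1/6612 ≈ 0.00015124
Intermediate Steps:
R(j) = -17*j/3 - j**2/3 (R(j) = -((j**2 + 16*j) + j)/3 = -(j**2 + 17*j)/3 = -17*j/3 - j**2/3)
J(y, Y) = y + y**2 + 303*Y (J(y, Y) = (y**2 + 303*Y) + y = y + y**2 + 303*Y)
1/J(R(5 + 4), H(2)) = 1/(-(5 + 4)*(17 + (5 + 4))/3 + (-(5 + 4)*(17 + (5 + 4))/3)**2 + 303*2) = 1/(-1/3*9*(17 + 9) + (-1/3*9*(17 + 9))**2 + 606) = 1/(-1/3*9*26 + (-1/3*9*26)**2 + 606) = 1/(-78 + (-78)**2 + 606) = 1/(-78 + 6084 + 606) = 1/6612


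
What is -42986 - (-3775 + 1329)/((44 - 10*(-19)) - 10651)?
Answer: -447787608/10417 ≈ -42986.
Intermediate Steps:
-42986 - (-3775 + 1329)/((44 - 10*(-19)) - 10651) = -42986 - (-2446)/((44 + 190) - 10651) = -42986 - (-2446)/(234 - 10651) = -42986 - (-2446)/(-10417) = -42986 - (-2446)*(-1)/10417 = -42986 - 1*2446/10417 = -42986 - 2446/10417 = -447787608/10417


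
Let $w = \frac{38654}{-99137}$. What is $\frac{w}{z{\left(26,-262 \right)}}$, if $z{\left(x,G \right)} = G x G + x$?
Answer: $- \frac{19327}{88468371745} \approx -2.1846 \cdot 10^{-7}$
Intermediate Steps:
$z{\left(x,G \right)} = x + x G^{2}$ ($z{\left(x,G \right)} = x G^{2} + x = x + x G^{2}$)
$w = - \frac{38654}{99137}$ ($w = 38654 \left(- \frac{1}{99137}\right) = - \frac{38654}{99137} \approx -0.3899$)
$\frac{w}{z{\left(26,-262 \right)}} = - \frac{38654}{99137 \cdot 26 \left(1 + \left(-262\right)^{2}\right)} = - \frac{38654}{99137 \cdot 26 \left(1 + 68644\right)} = - \frac{38654}{99137 \cdot 26 \cdot 68645} = - \frac{38654}{99137 \cdot 1784770} = \left(- \frac{38654}{99137}\right) \frac{1}{1784770} = - \frac{19327}{88468371745}$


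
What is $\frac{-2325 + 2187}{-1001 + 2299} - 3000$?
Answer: $- \frac{1947069}{649} \approx -3000.1$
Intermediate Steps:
$\frac{-2325 + 2187}{-1001 + 2299} - 3000 = - \frac{138}{1298} - 3000 = \left(-138\right) \frac{1}{1298} - 3000 = - \frac{69}{649} - 3000 = - \frac{1947069}{649}$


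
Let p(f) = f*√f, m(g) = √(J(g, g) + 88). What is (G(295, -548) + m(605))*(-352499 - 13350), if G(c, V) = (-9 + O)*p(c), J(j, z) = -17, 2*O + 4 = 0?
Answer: -365849*√71 + 1187180005*√295 ≈ 2.0387e+10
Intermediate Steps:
O = -2 (O = -2 + (½)*0 = -2 + 0 = -2)
m(g) = √71 (m(g) = √(-17 + 88) = √71)
p(f) = f^(3/2)
G(c, V) = -11*c^(3/2) (G(c, V) = (-9 - 2)*c^(3/2) = -11*c^(3/2))
(G(295, -548) + m(605))*(-352499 - 13350) = (-3245*√295 + √71)*(-352499 - 13350) = (-3245*√295 + √71)*(-365849) = (√71 - 3245*√295)*(-365849) = -365849*√71 + 1187180005*√295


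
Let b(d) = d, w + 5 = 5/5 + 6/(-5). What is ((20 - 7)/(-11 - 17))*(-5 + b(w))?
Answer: 663/140 ≈ 4.7357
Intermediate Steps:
w = -26/5 (w = -5 + (5/5 + 6/(-5)) = -5 + (5*(⅕) + 6*(-⅕)) = -5 + (1 - 6/5) = -5 - ⅕ = -26/5 ≈ -5.2000)
((20 - 7)/(-11 - 17))*(-5 + b(w)) = ((20 - 7)/(-11 - 17))*(-5 - 26/5) = (13/(-28))*(-51/5) = (13*(-1/28))*(-51/5) = -13/28*(-51/5) = 663/140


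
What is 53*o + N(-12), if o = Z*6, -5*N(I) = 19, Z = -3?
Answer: -4789/5 ≈ -957.80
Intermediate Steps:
N(I) = -19/5 (N(I) = -1/5*19 = -19/5)
o = -18 (o = -3*6 = -18)
53*o + N(-12) = 53*(-18) - 19/5 = -954 - 19/5 = -4789/5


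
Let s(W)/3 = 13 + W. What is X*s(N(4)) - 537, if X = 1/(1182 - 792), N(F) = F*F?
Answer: -69781/130 ≈ -536.78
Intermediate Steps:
N(F) = F**2
X = 1/390 ≈ 0.0025641
s(W) = 39 + 3*W (s(W) = 3*(13 + W) = 39 + 3*W)
X*s(N(4)) - 537 = (39 + 3*4**2)/390 - 537 = (39 + 3*16)/390 - 537 = (39 + 48)/390 - 537 = (1/390)*87 - 537 = 29/130 - 537 = -69781/130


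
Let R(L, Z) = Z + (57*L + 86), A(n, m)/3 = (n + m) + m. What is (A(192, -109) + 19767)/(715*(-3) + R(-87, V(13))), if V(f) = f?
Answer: -6563/2335 ≈ -2.8107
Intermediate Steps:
A(n, m) = 3*n + 6*m (A(n, m) = 3*((n + m) + m) = 3*((m + n) + m) = 3*(n + 2*m) = 3*n + 6*m)
R(L, Z) = 86 + Z + 57*L (R(L, Z) = Z + (86 + 57*L) = 86 + Z + 57*L)
(A(192, -109) + 19767)/(715*(-3) + R(-87, V(13))) = ((3*192 + 6*(-109)) + 19767)/(715*(-3) + (86 + 13 + 57*(-87))) = ((576 - 654) + 19767)/(-2145 + (86 + 13 - 4959)) = (-78 + 19767)/(-2145 - 4860) = 19689/(-7005) = 19689*(-1/7005) = -6563/2335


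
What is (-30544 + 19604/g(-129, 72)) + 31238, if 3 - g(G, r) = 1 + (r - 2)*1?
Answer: 6897/17 ≈ 405.71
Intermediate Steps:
g(G, r) = 4 - r (g(G, r) = 3 - (1 + (r - 2)*1) = 3 - (1 + (-2 + r)*1) = 3 - (1 + (-2 + r)) = 3 - (-1 + r) = 3 + (1 - r) = 4 - r)
(-30544 + 19604/g(-129, 72)) + 31238 = (-30544 + 19604/(4 - 1*72)) + 31238 = (-30544 + 19604/(4 - 72)) + 31238 = (-30544 + 19604/(-68)) + 31238 = (-30544 + 19604*(-1/68)) + 31238 = (-30544 - 4901/17) + 31238 = -524149/17 + 31238 = 6897/17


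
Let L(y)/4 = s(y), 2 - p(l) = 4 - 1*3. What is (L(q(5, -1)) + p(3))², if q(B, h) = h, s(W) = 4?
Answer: 289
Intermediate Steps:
p(l) = 1 (p(l) = 2 - (4 - 1*3) = 2 - (4 - 3) = 2 - 1*1 = 2 - 1 = 1)
L(y) = 16 (L(y) = 4*4 = 16)
(L(q(5, -1)) + p(3))² = (16 + 1)² = 17² = 289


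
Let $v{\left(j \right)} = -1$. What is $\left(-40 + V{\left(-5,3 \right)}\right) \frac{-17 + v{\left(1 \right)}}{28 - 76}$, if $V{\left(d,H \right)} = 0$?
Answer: $-15$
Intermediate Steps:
$\left(-40 + V{\left(-5,3 \right)}\right) \frac{-17 + v{\left(1 \right)}}{28 - 76} = \left(-40 + 0\right) \frac{-17 - 1}{28 - 76} = - 40 \left(- \frac{18}{-48}\right) = - 40 \left(\left(-18\right) \left(- \frac{1}{48}\right)\right) = \left(-40\right) \frac{3}{8} = -15$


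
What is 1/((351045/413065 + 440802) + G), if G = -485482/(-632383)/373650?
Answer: 9760309082736675/4302372059147619006358 ≈ 2.2686e-6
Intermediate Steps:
G = 242741/118144953975 (G = -485482*(-1/632383)*(1/373650) = (485482/632383)*(1/373650) = 242741/118144953975 ≈ 2.0546e-6)
1/((351045/413065 + 440802) + G) = 1/((351045/413065 + 440802) + 242741/118144953975) = 1/((351045*(1/413065) + 440802) + 242741/118144953975) = 1/((70209/82613 + 440802) + 242741/118144953975) = 1/(36416045835/82613 + 242741/118144953975) = 1/(4302372059147619006358/9760309082736675) = 9760309082736675/4302372059147619006358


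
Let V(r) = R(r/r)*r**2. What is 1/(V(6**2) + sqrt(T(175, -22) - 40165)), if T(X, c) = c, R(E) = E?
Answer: 1296/1719803 - I*sqrt(40187)/1719803 ≈ 0.00075358 - 0.00011656*I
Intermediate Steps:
V(r) = r**2 (V(r) = (r/r)*r**2 = 1*r**2 = r**2)
1/(V(6**2) + sqrt(T(175, -22) - 40165)) = 1/((6**2)**2 + sqrt(-22 - 40165)) = 1/(36**2 + sqrt(-40187)) = 1/(1296 + I*sqrt(40187))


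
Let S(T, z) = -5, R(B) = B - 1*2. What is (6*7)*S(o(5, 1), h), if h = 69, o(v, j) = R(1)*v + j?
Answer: -210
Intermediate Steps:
R(B) = -2 + B (R(B) = B - 2 = -2 + B)
o(v, j) = j - v (o(v, j) = (-2 + 1)*v + j = -v + j = j - v)
(6*7)*S(o(5, 1), h) = (6*7)*(-5) = 42*(-5) = -210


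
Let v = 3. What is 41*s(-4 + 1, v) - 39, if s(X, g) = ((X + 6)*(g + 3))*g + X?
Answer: 2052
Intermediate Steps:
s(X, g) = X + g*(3 + g)*(6 + X) (s(X, g) = ((6 + X)*(3 + g))*g + X = ((3 + g)*(6 + X))*g + X = g*(3 + g)*(6 + X) + X = X + g*(3 + g)*(6 + X))
41*s(-4 + 1, v) - 39 = 41*((-4 + 1) + 6*3² + 18*3 + (-4 + 1)*3² + 3*(-4 + 1)*3) - 39 = 41*(-3 + 6*9 + 54 - 3*9 + 3*(-3)*3) - 39 = 41*(-3 + 54 + 54 - 27 - 27) - 39 = 41*51 - 39 = 2091 - 39 = 2052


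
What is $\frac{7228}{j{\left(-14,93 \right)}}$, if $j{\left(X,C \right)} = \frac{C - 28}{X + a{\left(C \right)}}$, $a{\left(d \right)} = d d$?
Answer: $960212$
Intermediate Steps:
$a{\left(d \right)} = d^{2}$
$j{\left(X,C \right)} = \frac{-28 + C}{X + C^{2}}$ ($j{\left(X,C \right)} = \frac{C - 28}{X + C^{2}} = \frac{-28 + C}{X + C^{2}}$)
$\frac{7228}{j{\left(-14,93 \right)}} = \frac{7228}{\frac{1}{-14 + 93^{2}} \left(-28 + 93\right)} = \frac{7228}{\frac{1}{-14 + 8649} \cdot 65} = \frac{7228}{\frac{1}{8635} \cdot 65} = \frac{7228}{\frac{13}{1727}} = 7228 \cdot \frac{1727}{13} = 960212$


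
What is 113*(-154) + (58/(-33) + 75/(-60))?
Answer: -2297461/132 ≈ -17405.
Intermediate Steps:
113*(-154) + (58/(-33) + 75/(-60)) = -17402 + (58*(-1/33) + 75*(-1/60)) = -17402 + (-58/33 - 5/4) = -17402 - 397/132 = -2297461/132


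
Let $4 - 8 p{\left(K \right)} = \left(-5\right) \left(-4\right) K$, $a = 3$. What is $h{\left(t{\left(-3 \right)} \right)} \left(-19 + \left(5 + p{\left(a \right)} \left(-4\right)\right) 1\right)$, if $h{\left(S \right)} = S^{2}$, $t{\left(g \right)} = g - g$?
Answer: $0$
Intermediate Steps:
$p{\left(K \right)} = \frac{1}{2} - \frac{5 K}{2}$ ($p{\left(K \right)} = \frac{1}{2} - \frac{\left(-5\right) \left(-4\right) K}{8} = \frac{1}{2} - \frac{20 K}{8} = \frac{1}{2} - \frac{5 K}{2}$)
$t{\left(g \right)} = 0$
$h{\left(t{\left(-3 \right)} \right)} \left(-19 + \left(5 + p{\left(a \right)} \left(-4\right)\right) 1\right) = 0^{2} \left(-19 + \left(5 + \left(\frac{1}{2} - \frac{15}{2}\right) \left(-4\right)\right) 1\right) = 0 \left(-19 + \left(5 + \left(\frac{1}{2} - \frac{15}{2}\right) \left(-4\right)\right) 1\right) = 0 \left(-19 + \left(5 - -28\right) 1\right) = 0 \left(-19 + \left(5 + 28\right) 1\right) = 0 \left(-19 + 33 \cdot 1\right) = 0 \left(-19 + 33\right) = 0 \cdot 14 = 0$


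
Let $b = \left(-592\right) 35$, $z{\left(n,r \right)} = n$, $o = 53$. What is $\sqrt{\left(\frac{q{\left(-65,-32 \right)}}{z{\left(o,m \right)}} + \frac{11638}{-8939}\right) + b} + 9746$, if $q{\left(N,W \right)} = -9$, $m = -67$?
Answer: $9746 + \frac{i \sqrt{4651041469535335}}{473767} \approx 9746.0 + 143.95 i$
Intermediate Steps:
$b = -20720$
$\sqrt{\left(\frac{q{\left(-65,-32 \right)}}{z{\left(o,m \right)}} + \frac{11638}{-8939}\right) + b} + 9746 = \sqrt{\left(- \frac{9}{53} + \frac{11638}{-8939}\right) - 20720} + 9746 = \sqrt{\left(\left(-9\right) \frac{1}{53} + 11638 \left(- \frac{1}{8939}\right)\right) - 20720} + 9746 = \sqrt{\left(- \frac{9}{53} - \frac{11638}{8939}\right) - 20720} + 9746 = \sqrt{- \frac{697265}{473767} - 20720} + 9746 = \sqrt{- \frac{9817149505}{473767}} + 9746 = \frac{i \sqrt{4651041469535335}}{473767} + 9746 = 9746 + \frac{i \sqrt{4651041469535335}}{473767}$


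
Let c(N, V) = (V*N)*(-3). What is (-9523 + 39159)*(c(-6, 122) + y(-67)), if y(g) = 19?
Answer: 65643740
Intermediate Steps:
c(N, V) = -3*N*V (c(N, V) = (N*V)*(-3) = -3*N*V)
(-9523 + 39159)*(c(-6, 122) + y(-67)) = (-9523 + 39159)*(-3*(-6)*122 + 19) = 29636*(2196 + 19) = 29636*2215 = 65643740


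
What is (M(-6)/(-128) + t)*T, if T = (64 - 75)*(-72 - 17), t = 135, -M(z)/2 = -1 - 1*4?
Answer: 8453665/64 ≈ 1.3209e+5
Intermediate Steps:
M(z) = 10 (M(z) = -2*(-1 - 1*4) = -2*(-1 - 4) = -2*(-5) = 10)
T = 979 (T = -11*(-89) = 979)
(M(-6)/(-128) + t)*T = (10/(-128) + 135)*979 = (10*(-1/128) + 135)*979 = (-5/64 + 135)*979 = (8635/64)*979 = 8453665/64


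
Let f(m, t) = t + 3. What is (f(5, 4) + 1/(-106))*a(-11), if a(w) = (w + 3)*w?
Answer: 32604/53 ≈ 615.17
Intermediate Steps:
f(m, t) = 3 + t
a(w) = w*(3 + w) (a(w) = (3 + w)*w = w*(3 + w))
(f(5, 4) + 1/(-106))*a(-11) = ((3 + 4) + 1/(-106))*(-11*(3 - 11)) = (7 - 1/106)*(-11*(-8)) = (741/106)*88 = 32604/53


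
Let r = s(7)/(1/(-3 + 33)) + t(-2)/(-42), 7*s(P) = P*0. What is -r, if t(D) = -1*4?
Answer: -2/21 ≈ -0.095238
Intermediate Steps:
t(D) = -4
s(P) = 0 (s(P) = (P*0)/7 = (⅐)*0 = 0)
r = 2/21 (r = 0/(1/(-3 + 33)) - 4/(-42) = 0/(1/30) - 4*(-1/42) = 0/(1/30) + 2/21 = 0*30 + 2/21 = 0 + 2/21 = 2/21 ≈ 0.095238)
-r = -1*2/21 = -2/21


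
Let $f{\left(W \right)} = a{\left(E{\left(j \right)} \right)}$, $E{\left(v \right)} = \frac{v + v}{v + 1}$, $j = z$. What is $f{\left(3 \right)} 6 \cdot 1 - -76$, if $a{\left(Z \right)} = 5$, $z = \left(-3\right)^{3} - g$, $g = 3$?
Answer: $106$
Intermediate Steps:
$z = -30$ ($z = \left(-3\right)^{3} - 3 = -27 - 3 = -30$)
$j = -30$
$E{\left(v \right)} = \frac{2 v}{1 + v}$
$f{\left(W \right)} = 5$
$f{\left(3 \right)} 6 \cdot 1 - -76 = 5 \cdot 6 \cdot 1 - -76 = 30 \cdot 1 + 76 = 30 + 76 = 106$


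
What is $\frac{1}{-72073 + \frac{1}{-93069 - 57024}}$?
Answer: $- \frac{150093}{10817652790} \approx -1.3875 \cdot 10^{-5}$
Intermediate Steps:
$\frac{1}{-72073 + \frac{1}{-93069 - 57024}} = \frac{1}{-72073 + \frac{1}{-150093}} = \frac{1}{-72073 - \frac{1}{150093}} = \frac{1}{- \frac{10817652790}{150093}} = - \frac{150093}{10817652790}$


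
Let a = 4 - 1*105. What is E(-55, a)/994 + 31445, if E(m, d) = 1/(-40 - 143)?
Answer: 5719908389/181902 ≈ 31445.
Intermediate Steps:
a = -101 (a = 4 - 105 = -101)
E(m, d) = -1/183 (E(m, d) = 1/(-183) = -1/183)
E(-55, a)/994 + 31445 = -1/183/994 + 31445 = -1/183*1/994 + 31445 = -1/181902 + 31445 = 5719908389/181902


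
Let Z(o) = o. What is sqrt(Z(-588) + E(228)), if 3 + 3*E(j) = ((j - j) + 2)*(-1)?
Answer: I*sqrt(5307)/3 ≈ 24.283*I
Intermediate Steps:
E(j) = -5/3 (E(j) = -1 + (((j - j) + 2)*(-1))/3 = -1 + ((0 + 2)*(-1))/3 = -1 + (2*(-1))/3 = -1 + (1/3)*(-2) = -1 - 2/3 = -5/3)
sqrt(Z(-588) + E(228)) = sqrt(-588 - 5/3) = sqrt(-1769/3) = I*sqrt(5307)/3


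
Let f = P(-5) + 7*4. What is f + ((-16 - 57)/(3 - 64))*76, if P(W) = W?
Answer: 6951/61 ≈ 113.95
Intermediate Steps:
f = 23 (f = -5 + 7*4 = -5 + 28 = 23)
f + ((-16 - 57)/(3 - 64))*76 = 23 + ((-16 - 57)/(3 - 64))*76 = 23 - 73/(-61)*76 = 23 - 73*(-1/61)*76 = 23 + (73/61)*76 = 23 + 5548/61 = 6951/61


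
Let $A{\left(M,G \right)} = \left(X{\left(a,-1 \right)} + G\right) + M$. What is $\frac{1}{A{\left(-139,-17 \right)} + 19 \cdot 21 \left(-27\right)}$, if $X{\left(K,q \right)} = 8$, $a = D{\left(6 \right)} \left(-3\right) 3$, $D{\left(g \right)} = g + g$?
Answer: $- \frac{1}{10921} \approx -9.1567 \cdot 10^{-5}$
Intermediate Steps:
$D{\left(g \right)} = 2 g$
$a = -108$ ($a = 2 \cdot 6 \left(-3\right) 3 = 12 \left(-3\right) 3 = \left(-36\right) 3 = -108$)
$A{\left(M,G \right)} = 8 + G + M$ ($A{\left(M,G \right)} = \left(8 + G\right) + M = 8 + G + M$)
$\frac{1}{A{\left(-139,-17 \right)} + 19 \cdot 21 \left(-27\right)} = \frac{1}{\left(8 - 17 - 139\right) + 19 \cdot 21 \left(-27\right)} = \frac{1}{-148 + 399 \left(-27\right)} = \frac{1}{-148 - 10773} = \frac{1}{-10921} = - \frac{1}{10921}$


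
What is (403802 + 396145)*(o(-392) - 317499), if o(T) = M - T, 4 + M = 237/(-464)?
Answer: -117703994393727/464 ≈ -2.5367e+11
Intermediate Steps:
M = -2093/464 (M = -4 + 237/(-464) = -4 + 237*(-1/464) = -4 - 237/464 = -2093/464 ≈ -4.5108)
o(T) = -2093/464 - T
(403802 + 396145)*(o(-392) - 317499) = (403802 + 396145)*((-2093/464 - 1*(-392)) - 317499) = 799947*((-2093/464 + 392) - 317499) = 799947*(179795/464 - 317499) = 799947*(-147139741/464) = -117703994393727/464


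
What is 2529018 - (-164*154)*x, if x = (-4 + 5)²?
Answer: 2554274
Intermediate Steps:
x = 1 (x = 1² = 1)
2529018 - (-164*154)*x = 2529018 - (-164*154) = 2529018 - (-25256) = 2529018 - 1*(-25256) = 2529018 + 25256 = 2554274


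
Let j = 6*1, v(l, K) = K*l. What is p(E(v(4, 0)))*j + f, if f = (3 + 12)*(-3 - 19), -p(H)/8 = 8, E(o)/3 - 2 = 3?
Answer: -714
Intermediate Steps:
E(o) = 15 (E(o) = 6 + 3*3 = 6 + 9 = 15)
p(H) = -64 (p(H) = -8*8 = -64)
f = -330 (f = 15*(-22) = -330)
j = 6
p(E(v(4, 0)))*j + f = -64*6 - 330 = -384 - 330 = -714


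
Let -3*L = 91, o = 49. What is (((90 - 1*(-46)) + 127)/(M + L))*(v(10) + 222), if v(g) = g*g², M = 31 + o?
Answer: 964158/149 ≈ 6470.9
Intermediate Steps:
L = -91/3 (L = -⅓*91 = -91/3 ≈ -30.333)
M = 80 (M = 31 + 49 = 80)
v(g) = g³
(((90 - 1*(-46)) + 127)/(M + L))*(v(10) + 222) = (((90 - 1*(-46)) + 127)/(80 - 91/3))*(10³ + 222) = (((90 + 46) + 127)/(149/3))*(1000 + 222) = ((136 + 127)*(3/149))*1222 = (263*(3/149))*1222 = (789/149)*1222 = 964158/149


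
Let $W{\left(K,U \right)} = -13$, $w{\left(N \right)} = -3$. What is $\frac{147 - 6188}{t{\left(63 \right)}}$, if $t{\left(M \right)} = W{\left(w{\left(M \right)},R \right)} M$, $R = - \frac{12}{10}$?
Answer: $\frac{863}{117} \approx 7.3761$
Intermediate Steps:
$R = - \frac{6}{5}$ ($R = \left(-12\right) \frac{1}{10} = - \frac{6}{5} \approx -1.2$)
$t{\left(M \right)} = - 13 M$
$\frac{147 - 6188}{t{\left(63 \right)}} = \frac{147 - 6188}{\left(-13\right) 63} = \frac{147 - 6188}{-819} = \left(-6041\right) \left(- \frac{1}{819}\right) = \frac{863}{117}$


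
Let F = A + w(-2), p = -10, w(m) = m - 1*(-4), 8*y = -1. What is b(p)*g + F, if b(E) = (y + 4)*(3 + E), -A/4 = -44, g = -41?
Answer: 10321/8 ≈ 1290.1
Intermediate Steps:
y = -⅛ (y = (⅛)*(-1) = -⅛ ≈ -0.12500)
w(m) = 4 + m (w(m) = m + 4 = 4 + m)
A = 176 (A = -4*(-44) = 176)
b(E) = 93/8 + 31*E/8 (b(E) = (-⅛ + 4)*(3 + E) = 31*(3 + E)/8 = 93/8 + 31*E/8)
F = 178 (F = 176 + (4 - 2) = 176 + 2 = 178)
b(p)*g + F = (93/8 + (31/8)*(-10))*(-41) + 178 = (93/8 - 155/4)*(-41) + 178 = -217/8*(-41) + 178 = 8897/8 + 178 = 10321/8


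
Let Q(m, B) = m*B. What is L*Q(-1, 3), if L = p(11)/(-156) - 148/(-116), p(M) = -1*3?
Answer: -5859/1508 ≈ -3.8853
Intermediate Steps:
Q(m, B) = B*m
p(M) = -3
L = 1953/1508 (L = -3/(-156) - 148/(-116) = -3*(-1/156) - 148*(-1/116) = 1/52 + 37/29 = 1953/1508 ≈ 1.2951)
L*Q(-1, 3) = 1953*(3*(-1))/1508 = (1953/1508)*(-3) = -5859/1508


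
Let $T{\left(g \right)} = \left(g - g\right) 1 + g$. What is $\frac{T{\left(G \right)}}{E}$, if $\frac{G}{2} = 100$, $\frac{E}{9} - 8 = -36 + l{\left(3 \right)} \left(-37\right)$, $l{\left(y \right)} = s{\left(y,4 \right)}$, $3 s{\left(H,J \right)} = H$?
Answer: $- \frac{40}{117} \approx -0.34188$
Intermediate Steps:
$s{\left(H,J \right)} = \frac{H}{3}$
$l{\left(y \right)} = \frac{y}{3}$
$E = -585$ ($E = 72 + 9 \left(-36 + \frac{1}{3} \cdot 3 \left(-37\right)\right) = 72 + 9 \left(-36 + 1 \left(-37\right)\right) = 72 + 9 \left(-36 - 37\right) = 72 + 9 \left(-73\right) = 72 - 657 = -585$)
$G = 200$ ($G = 2 \cdot 100 = 200$)
$T{\left(g \right)} = g$ ($T{\left(g \right)} = 0 \cdot 1 + g = 0 + g = g$)
$\frac{T{\left(G \right)}}{E} = \frac{200}{-585} = 200 \left(- \frac{1}{585}\right) = - \frac{40}{117}$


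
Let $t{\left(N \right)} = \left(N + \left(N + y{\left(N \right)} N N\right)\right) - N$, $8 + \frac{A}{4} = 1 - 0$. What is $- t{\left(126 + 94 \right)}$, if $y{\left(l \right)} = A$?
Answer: $1354980$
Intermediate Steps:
$A = -28$ ($A = -32 + 4 \left(1 - 0\right) = -32 + 4 \left(1 + 0\right) = -32 + 4 \cdot 1 = -32 + 4 = -28$)
$y{\left(l \right)} = -28$
$t{\left(N \right)} = N - 28 N^{2}$ ($t{\left(N \right)} = \left(N + \left(N - 28 N N\right)\right) - N = \left(N - \left(- N + 28 N^{2}\right)\right) - N = \left(- 28 N^{2} + 2 N\right) - N = N - 28 N^{2}$)
$- t{\left(126 + 94 \right)} = - \left(126 + 94\right) \left(1 - 28 \left(126 + 94\right)\right) = - 220 \left(1 - 6160\right) = - 220 \left(-6159\right) = \left(-1\right) \left(-1354980\right) = 1354980$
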